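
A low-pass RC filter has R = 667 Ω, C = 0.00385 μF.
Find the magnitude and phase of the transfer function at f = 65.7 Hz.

Step 1 — Angular frequency: ω = 2π·65.7 = 412.8 rad/s.
Step 2 — Transfer function: H(jω) = 1/(1 + jωRC).
Step 3 — Denominator: 1 + jωRC = 1 + j·412.8·667·3.85e-09 = 1 + j0.00106.
Step 4 — H = 1 - j0.00106.
Step 5 — Magnitude: |H| = 1 (-0.0 dB); phase: φ = -0.1°.

|H| = 1 (-0.0 dB), φ = -0.1°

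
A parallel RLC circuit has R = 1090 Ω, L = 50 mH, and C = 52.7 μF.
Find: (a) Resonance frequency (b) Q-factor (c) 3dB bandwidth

Step 1 — Resonance: ω₀ = 1/√(LC) = 1/√(0.05·5.27e-05) = 616 rad/s.
Step 2 — f₀ = ω₀/(2π) = 98.05 Hz.
Step 3 — Parallel Q: Q = R/(ω₀L) = 1090/(616·0.05) = 35.39.
Step 4 — Bandwidth: Δω = ω₀/Q = 17.41 rad/s; BW = Δω/(2π) = 2.771 Hz.

(a) f₀ = 98.05 Hz  (b) Q = 35.39  (c) BW = 2.771 Hz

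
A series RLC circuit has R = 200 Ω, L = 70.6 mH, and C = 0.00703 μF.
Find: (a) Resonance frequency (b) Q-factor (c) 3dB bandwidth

Step 1 — Resonance condition Im(Z)=0 gives ω₀ = 1/√(LC).
Step 2 — ω₀ = 1/√(0.0706·7.03e-09) = 4.489e+04 rad/s.
Step 3 — f₀ = ω₀/(2π) = 7144 Hz.
Step 4 — Series Q: Q = ω₀L/R = 4.489e+04·0.0706/200 = 15.85.
Step 5 — 3dB bandwidth: Δω = ω₀/Q = 2833 rad/s; BW = Δω/(2π) = 450.9 Hz.

(a) f₀ = 7144 Hz  (b) Q = 15.85  (c) BW = 450.9 Hz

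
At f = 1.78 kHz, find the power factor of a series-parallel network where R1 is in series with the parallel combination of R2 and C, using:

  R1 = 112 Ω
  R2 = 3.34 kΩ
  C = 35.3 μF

Step 1 — Angular frequency: ω = 2π·f = 2π·1780 = 1.118e+04 rad/s.
Step 2 — Component impedances:
  R1: Z = R = 112 Ω
  R2: Z = R = 3340 Ω
  C: Z = 1/(jωC) = -j/(ω·C) = 0 - j2.533 Ω
Step 3 — Parallel branch: R2 || C = 1/(1/R2 + 1/C) = 0.001921 - j2.533 Ω.
Step 4 — Series with R1: Z_total = R1 + (R2 || C) = 112 - j2.533 Ω = 112∠-1.3° Ω.
Step 5 — Power factor: PF = cos(φ) = Re(Z)/|Z| = 112/112.03 = 0.9997.
Step 6 — Type: Im(Z) = -2.533 ⇒ leading (phase φ = -1.3°).

PF = 0.9997 (leading, φ = -1.3°)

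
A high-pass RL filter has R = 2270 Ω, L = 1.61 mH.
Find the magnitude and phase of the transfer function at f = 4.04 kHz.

Step 1 — Angular frequency: ω = 2π·4040 = 2.538e+04 rad/s.
Step 2 — Transfer function: H(jω) = jωL/(R + jωL).
Step 3 — Numerator jωL = j·40.87; denominator R + jωL = 2270 + j40.87.
Step 4 — H = 0.000324 + j0.018.
Step 5 — Magnitude: |H| = 0.018 (-34.9 dB); phase: φ = 89.0°.

|H| = 0.018 (-34.9 dB), φ = 89.0°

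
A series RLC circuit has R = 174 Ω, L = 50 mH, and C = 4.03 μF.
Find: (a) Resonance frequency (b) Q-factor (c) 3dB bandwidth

Step 1 — Resonance: ω₀ = 1/√(LC) = 1/√(0.05·4.03e-06) = 2228 rad/s.
Step 2 — f₀ = ω₀/(2π) = 354.6 Hz.
Step 3 — Series Q: Q = ω₀L/R = 2228·0.05/174 = 0.6402.
Step 4 — Bandwidth: Δω = ω₀/Q = 3480 rad/s; BW = Δω/(2π) = 553.9 Hz.

(a) f₀ = 354.6 Hz  (b) Q = 0.6402  (c) BW = 553.9 Hz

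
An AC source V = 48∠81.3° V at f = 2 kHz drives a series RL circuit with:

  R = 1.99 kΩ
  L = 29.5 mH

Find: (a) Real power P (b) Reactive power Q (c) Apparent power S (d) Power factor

Step 1 — Angular frequency: ω = 2π·f = 2π·2000 = 1.257e+04 rad/s.
Step 2 — Component impedances:
  R: Z = R = 1990 Ω
  L: Z = jωL = j·1.257e+04·0.0295 = 0 + j370.7 Ω
Step 3 — Series combination: Z_total = R + L = 1990 + j370.7 Ω = 2024∠10.6° Ω.
Step 4 — Source phasor: V = 48∠81.3° V = 7.261 + j47.45 V.
Step 5 — Current: I = V / Z = 0.007819 + j0.02239 A = 0.02371∠70.7° A.
Step 6 — Complex power: S = V·I* = 1.119 + j0.2084 VA.
Step 7 — Real power: P = Re(S) = 1.119 W.
Step 8 — Reactive power: Q = Im(S) = 0.2084 VAR.
Step 9 — Apparent power: |S| = 1.138 VA.
Step 10 — Power factor: PF = P/|S| = 0.9831 (lagging).

(a) P = 1.119 W  (b) Q = 0.2084 VAR  (c) S = 1.138 VA  (d) PF = 0.9831 (lagging)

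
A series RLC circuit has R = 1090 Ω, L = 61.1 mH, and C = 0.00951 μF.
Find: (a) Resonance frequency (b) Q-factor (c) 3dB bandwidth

Step 1 — Resonance: ω₀ = 1/√(LC) = 1/√(0.0611·9.51e-09) = 4.148e+04 rad/s.
Step 2 — f₀ = ω₀/(2π) = 6603 Hz.
Step 3 — Series Q: Q = ω₀L/R = 4.148e+04·0.0611/1090 = 2.325.
Step 4 — Bandwidth: Δω = ω₀/Q = 1.784e+04 rad/s; BW = Δω/(2π) = 2839 Hz.

(a) f₀ = 6603 Hz  (b) Q = 2.325  (c) BW = 2839 Hz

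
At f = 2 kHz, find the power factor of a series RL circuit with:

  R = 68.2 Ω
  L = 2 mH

Step 1 — Angular frequency: ω = 2π·f = 2π·2000 = 1.257e+04 rad/s.
Step 2 — Component impedances:
  R: Z = R = 68.2 Ω
  L: Z = jωL = j·1.257e+04·0.002 = 0 + j25.13 Ω
Step 3 — Series combination: Z_total = R + L = 68.2 + j25.13 Ω = 72.68∠20.2° Ω.
Step 4 — Power factor: PF = cos(φ) = Re(Z)/|Z| = 68.2/72.684 = 0.9383.
Step 5 — Type: Im(Z) = 25.13 ⇒ lagging (phase φ = 20.2°).

PF = 0.9383 (lagging, φ = 20.2°)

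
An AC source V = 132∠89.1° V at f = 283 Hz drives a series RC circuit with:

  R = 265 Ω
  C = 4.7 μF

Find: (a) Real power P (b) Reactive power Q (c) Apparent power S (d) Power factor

Step 1 — Angular frequency: ω = 2π·f = 2π·283 = 1778 rad/s.
Step 2 — Component impedances:
  R: Z = R = 265 Ω
  C: Z = 1/(jωC) = -j/(ω·C) = 0 - j119.7 Ω
Step 3 — Series combination: Z_total = R + C = 265 - j119.7 Ω = 290.8∠-24.3° Ω.
Step 4 — Source phasor: V = 132∠89.1° V = 2.073 + j132 V.
Step 5 — Current: I = V / Z = -0.1803 + j0.4166 A = 0.454∠113.4° A.
Step 6 — Complex power: S = V·I* = 54.62 - j24.66 VA.
Step 7 — Real power: P = Re(S) = 54.62 W.
Step 8 — Reactive power: Q = Im(S) = -24.66 VAR.
Step 9 — Apparent power: |S| = 59.93 VA.
Step 10 — Power factor: PF = P/|S| = 0.9114 (leading).

(a) P = 54.62 W  (b) Q = -24.66 VAR  (c) S = 59.93 VA  (d) PF = 0.9114 (leading)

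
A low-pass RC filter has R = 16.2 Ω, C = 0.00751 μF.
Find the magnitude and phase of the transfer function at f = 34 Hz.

Step 1 — Angular frequency: ω = 2π·34 = 213.6 rad/s.
Step 2 — Transfer function: H(jω) = 1/(1 + jωRC).
Step 3 — Denominator: 1 + jωRC = 1 + j·213.6·16.2·7.51e-09 = 1 + j2.599e-05.
Step 4 — H = 1 - j2.599e-05.
Step 5 — Magnitude: |H| = 1 (-0.0 dB); phase: φ = -0.0°.

|H| = 1 (-0.0 dB), φ = -0.0°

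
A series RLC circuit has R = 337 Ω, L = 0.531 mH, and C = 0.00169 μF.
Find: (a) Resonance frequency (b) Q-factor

Step 1 — Resonance condition Im(Z)=0 gives ω₀ = 1/√(LC).
Step 2 — ω₀ = 1/√(0.000531·1.69e-09) = 1.056e+06 rad/s.
Step 3 — f₀ = ω₀/(2π) = 1.68e+05 Hz.
Step 4 — Series Q: Q = ω₀L/R = 1.056e+06·0.000531/337 = 1.663.

(a) f₀ = 1.68e+05 Hz  (b) Q = 1.663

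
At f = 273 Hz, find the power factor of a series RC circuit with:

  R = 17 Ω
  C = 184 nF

Step 1 — Angular frequency: ω = 2π·f = 2π·273 = 1715 rad/s.
Step 2 — Component impedances:
  R: Z = R = 17 Ω
  C: Z = 1/(jωC) = -j/(ω·C) = 0 - j3168 Ω
Step 3 — Series combination: Z_total = R + C = 17 - j3168 Ω = 3168∠-89.7° Ω.
Step 4 — Power factor: PF = cos(φ) = Re(Z)/|Z| = 17/3168.4 = 0.005365.
Step 5 — Type: Im(Z) = -3168 ⇒ leading (phase φ = -89.7°).

PF = 0.005365 (leading, φ = -89.7°)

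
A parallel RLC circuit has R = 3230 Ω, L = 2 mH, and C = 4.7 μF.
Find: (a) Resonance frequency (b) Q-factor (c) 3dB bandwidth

Step 1 — Resonance: ω₀ = 1/√(LC) = 1/√(0.002·4.7e-06) = 1.031e+04 rad/s.
Step 2 — f₀ = ω₀/(2π) = 1642 Hz.
Step 3 — Parallel Q: Q = R/(ω₀L) = 3230/(1.031e+04·0.002) = 156.6.
Step 4 — Bandwidth: Δω = ω₀/Q = 65.87 rad/s; BW = Δω/(2π) = 10.48 Hz.

(a) f₀ = 1642 Hz  (b) Q = 156.6  (c) BW = 10.48 Hz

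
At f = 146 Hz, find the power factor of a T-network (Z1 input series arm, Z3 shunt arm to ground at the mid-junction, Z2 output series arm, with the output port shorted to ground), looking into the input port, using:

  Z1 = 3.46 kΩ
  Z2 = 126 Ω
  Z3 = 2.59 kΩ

Step 1 — Angular frequency: ω = 2π·f = 2π·146 = 917.3 rad/s.
Step 2 — Component impedances:
  Z1: Z = R = 3460 Ω
  Z2: Z = R = 126 Ω
  Z3: Z = R = 2590 Ω
Step 3 — With the output port shorted to ground, the output series arm Z2 runs from the junction to ground; the shunt arm Z3 also runs from the junction to ground. They appear in parallel: Z3 || Z2 = 120.2 Ω.
Step 4 — Series with input arm Z1: Z_in = Z1 + (Z3 || Z2) = 3580 Ω = 3580∠0.0° Ω.
Step 5 — Power factor: PF = cos(φ) = Re(Z)/|Z| = 3580/3580 = 1.
Step 6 — Type: Im(Z) = 0 ⇒ unity (phase φ = 0.0°).

PF = 1 (unity, φ = 0.0°)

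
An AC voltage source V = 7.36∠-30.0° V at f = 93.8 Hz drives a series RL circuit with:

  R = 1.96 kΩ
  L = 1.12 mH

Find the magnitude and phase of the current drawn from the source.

Step 1 — Angular frequency: ω = 2π·f = 2π·93.8 = 589.4 rad/s.
Step 2 — Component impedances:
  R: Z = R = 1960 Ω
  L: Z = jωL = j·589.4·0.00112 = 0 + j0.6601 Ω
Step 3 — Series combination: Z_total = R + L = 1960 + j0.6601 Ω = 1960∠0.0° Ω.
Step 4 — Source phasor: V = 7.36∠-30.0° V = 6.374 - j3.68 V.
Step 5 — Ohm's law: I = V / Z_total = (6.374 - j3.68) / (1960 + j0.6601) = 0.003251 - j0.001879 A.
Step 6 — Convert to polar: |I| = 0.003755 A, ∠I = -30.0°.

I = 0.003755∠-30.0° A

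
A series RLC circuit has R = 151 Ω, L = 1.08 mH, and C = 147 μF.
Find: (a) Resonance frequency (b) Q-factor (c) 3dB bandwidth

Step 1 — Resonance condition Im(Z)=0 gives ω₀ = 1/√(LC).
Step 2 — ω₀ = 1/√(0.00108·0.000147) = 2510 rad/s.
Step 3 — f₀ = ω₀/(2π) = 399.4 Hz.
Step 4 — Series Q: Q = ω₀L/R = 2510·0.00108/151 = 0.01795.
Step 5 — 3dB bandwidth: Δω = ω₀/Q = 1.398e+05 rad/s; BW = Δω/(2π) = 2.225e+04 Hz.

(a) f₀ = 399.4 Hz  (b) Q = 0.01795  (c) BW = 2.225e+04 Hz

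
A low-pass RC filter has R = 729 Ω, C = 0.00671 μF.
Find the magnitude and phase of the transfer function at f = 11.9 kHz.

Step 1 — Angular frequency: ω = 2π·1.19e+04 = 7.477e+04 rad/s.
Step 2 — Transfer function: H(jω) = 1/(1 + jωRC).
Step 3 — Denominator: 1 + jωRC = 1 + j·7.477e+04·729·6.71e-09 = 1 + j0.3657.
Step 4 — H = 0.882 - j0.3226.
Step 5 — Magnitude: |H| = 0.9392 (-0.5 dB); phase: φ = -20.1°.

|H| = 0.9392 (-0.5 dB), φ = -20.1°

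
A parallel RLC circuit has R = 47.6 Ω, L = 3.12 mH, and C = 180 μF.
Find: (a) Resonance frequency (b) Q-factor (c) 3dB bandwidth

Step 1 — Resonance: ω₀ = 1/√(LC) = 1/√(0.00312·0.00018) = 1334 rad/s.
Step 2 — f₀ = ω₀/(2π) = 212.4 Hz.
Step 3 — Parallel Q: Q = R/(ω₀L) = 47.6/(1334·0.00312) = 11.43.
Step 4 — Bandwidth: Δω = ω₀/Q = 116.7 rad/s; BW = Δω/(2π) = 18.58 Hz.

(a) f₀ = 212.4 Hz  (b) Q = 11.43  (c) BW = 18.58 Hz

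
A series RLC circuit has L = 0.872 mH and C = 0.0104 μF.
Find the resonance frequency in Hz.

Step 1 — Resonance condition Im(Z)=0 gives ω₀ = 1/√(LC).
Step 2 — ω₀ = 1/√(0.000872·1.04e-08) = 3.321e+05 rad/s.
Step 3 — f₀ = ω₀/(2π) = 5.285e+04 Hz.

f₀ = 5.285e+04 Hz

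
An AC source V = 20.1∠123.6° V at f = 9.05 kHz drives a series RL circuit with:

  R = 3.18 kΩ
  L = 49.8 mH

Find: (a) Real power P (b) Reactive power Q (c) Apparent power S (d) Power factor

Step 1 — Angular frequency: ω = 2π·f = 2π·9050 = 5.686e+04 rad/s.
Step 2 — Component impedances:
  R: Z = R = 3180 Ω
  L: Z = jωL = j·5.686e+04·0.0498 = 0 + j2832 Ω
Step 3 — Series combination: Z_total = R + L = 3180 + j2832 Ω = 4258∠41.7° Ω.
Step 4 — Source phasor: V = 20.1∠123.6° V = -11.12 + j16.74 V.
Step 5 — Current: I = V / Z = 0.0006639 + j0.004674 A = 0.00472∠81.9° A.
Step 6 — Complex power: S = V·I* = 0.07086 + j0.0631 VA.
Step 7 — Real power: P = Re(S) = 0.07086 W.
Step 8 — Reactive power: Q = Im(S) = 0.0631 VAR.
Step 9 — Apparent power: |S| = 0.09488 VA.
Step 10 — Power factor: PF = P/|S| = 0.7468 (lagging).

(a) P = 0.07086 W  (b) Q = 0.0631 VAR  (c) S = 0.09488 VA  (d) PF = 0.7468 (lagging)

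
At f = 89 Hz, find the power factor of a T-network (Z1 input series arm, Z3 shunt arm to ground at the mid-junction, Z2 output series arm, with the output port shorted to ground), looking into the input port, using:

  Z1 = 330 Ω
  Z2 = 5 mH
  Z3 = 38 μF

Step 1 — Angular frequency: ω = 2π·f = 2π·89 = 559.2 rad/s.
Step 2 — Component impedances:
  Z1: Z = R = 330 Ω
  Z2: Z = jωL = j·559.2·0.005 = 0 + j2.796 Ω
  Z3: Z = 1/(jωC) = -j/(ω·C) = 0 - j47.06 Ω
Step 3 — With the output port shorted to ground, the output series arm Z2 runs from the junction to ground; the shunt arm Z3 also runs from the junction to ground. They appear in parallel: Z3 || Z2 = 0 + j2.973 Ω.
Step 4 — Series with input arm Z1: Z_in = Z1 + (Z3 || Z2) = 330 + j2.973 Ω = 330∠0.5° Ω.
Step 5 — Power factor: PF = cos(φ) = Re(Z)/|Z| = 330/330 = 1.
Step 6 — Type: Im(Z) = 2.973 ⇒ lagging (phase φ = 0.5°).

PF = 1 (lagging, φ = 0.5°)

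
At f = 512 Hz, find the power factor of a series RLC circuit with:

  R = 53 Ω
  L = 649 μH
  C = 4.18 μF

Step 1 — Angular frequency: ω = 2π·f = 2π·512 = 3217 rad/s.
Step 2 — Component impedances:
  R: Z = R = 53 Ω
  L: Z = jωL = j·3217·0.000649 = 0 + j2.088 Ω
  C: Z = 1/(jωC) = -j/(ω·C) = 0 - j74.37 Ω
Step 3 — Series combination: Z_total = R + L + C = 53 - j72.28 Ω = 89.63∠-53.7° Ω.
Step 4 — Power factor: PF = cos(φ) = Re(Z)/|Z| = 53/89.63 = 0.5913.
Step 5 — Type: Im(Z) = -72.28 ⇒ leading (phase φ = -53.7°).

PF = 0.5913 (leading, φ = -53.7°)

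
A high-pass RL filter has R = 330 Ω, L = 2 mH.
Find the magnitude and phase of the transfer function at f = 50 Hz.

Step 1 — Angular frequency: ω = 2π·50 = 314.2 rad/s.
Step 2 — Transfer function: H(jω) = jωL/(R + jωL).
Step 3 — Numerator jωL = j·0.6283; denominator R + jωL = 330 + j0.6283.
Step 4 — H = 3.625e-06 + j0.001904.
Step 5 — Magnitude: |H| = 0.001904 (-54.4 dB); phase: φ = 89.9°.

|H| = 0.001904 (-54.4 dB), φ = 89.9°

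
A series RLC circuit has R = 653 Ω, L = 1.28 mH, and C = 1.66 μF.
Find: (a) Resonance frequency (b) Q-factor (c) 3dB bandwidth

Step 1 — Resonance: ω₀ = 1/√(LC) = 1/√(0.00128·1.66e-06) = 2.169e+04 rad/s.
Step 2 — f₀ = ω₀/(2π) = 3453 Hz.
Step 3 — Series Q: Q = ω₀L/R = 2.169e+04·0.00128/653 = 0.04252.
Step 4 — Bandwidth: Δω = ω₀/Q = 5.102e+05 rad/s; BW = Δω/(2π) = 8.119e+04 Hz.

(a) f₀ = 3453 Hz  (b) Q = 0.04252  (c) BW = 8.119e+04 Hz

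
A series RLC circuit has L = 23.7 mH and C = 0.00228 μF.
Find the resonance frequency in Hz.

Step 1 — Resonance condition Im(Z)=0 gives ω₀ = 1/√(LC).
Step 2 — ω₀ = 1/√(0.0237·2.28e-09) = 1.36e+05 rad/s.
Step 3 — f₀ = ω₀/(2π) = 2.165e+04 Hz.

f₀ = 2.165e+04 Hz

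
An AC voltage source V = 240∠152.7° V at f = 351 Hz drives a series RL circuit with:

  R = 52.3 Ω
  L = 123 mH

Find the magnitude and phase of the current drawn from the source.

Step 1 — Angular frequency: ω = 2π·f = 2π·351 = 2205 rad/s.
Step 2 — Component impedances:
  R: Z = R = 52.3 Ω
  L: Z = jωL = j·2205·0.123 = 0 + j271.3 Ω
Step 3 — Series combination: Z_total = R + L = 52.3 + j271.3 Ω = 276.3∠79.1° Ω.
Step 4 — Source phasor: V = 240∠152.7° V = -213.3 + j110.1 V.
Step 5 — Ohm's law: I = V / Z_total = (-213.3 + j110.1) / (52.3 + j271.3) = 0.2451 + j0.8335 A.
Step 6 — Convert to polar: |I| = 0.8687 A, ∠I = 73.6°.

I = 0.8687∠73.6° A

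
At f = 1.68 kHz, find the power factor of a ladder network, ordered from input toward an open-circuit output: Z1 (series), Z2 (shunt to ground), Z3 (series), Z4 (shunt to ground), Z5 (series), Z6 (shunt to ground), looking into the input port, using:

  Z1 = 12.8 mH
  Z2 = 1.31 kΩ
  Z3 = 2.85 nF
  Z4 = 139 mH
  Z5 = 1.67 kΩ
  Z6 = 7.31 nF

Step 1 — Angular frequency: ω = 2π·f = 2π·1680 = 1.056e+04 rad/s.
Step 2 — Component impedances:
  Z1: Z = jωL = j·1.056e+04·0.0128 = 0 + j135.1 Ω
  Z2: Z = R = 1310 Ω
  Z3: Z = 1/(jωC) = -j/(ω·C) = 0 - j3.324e+04 Ω
  Z4: Z = jωL = j·1.056e+04·0.139 = 0 + j1467 Ω
  Z5: Z = R = 1670 Ω
  Z6: Z = 1/(jωC) = -j/(ω·C) = 0 - j1.296e+04 Ω
Step 3 — Ladder network (open output): work backward from the far end, alternating series and parallel combinations. Z_in = 1308 + j80.89 Ω = 1310∠3.5° Ω.
Step 4 — Power factor: PF = cos(φ) = Re(Z)/|Z| = 1307.7/1310.2 = 0.9981.
Step 5 — Type: Im(Z) = 80.89 ⇒ lagging (phase φ = 3.5°).

PF = 0.9981 (lagging, φ = 3.5°)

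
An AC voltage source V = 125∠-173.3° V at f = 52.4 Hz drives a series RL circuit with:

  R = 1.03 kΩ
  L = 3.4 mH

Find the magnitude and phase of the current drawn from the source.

Step 1 — Angular frequency: ω = 2π·f = 2π·52.4 = 329.2 rad/s.
Step 2 — Component impedances:
  R: Z = R = 1030 Ω
  L: Z = jωL = j·329.2·0.0034 = 0 + j1.119 Ω
Step 3 — Series combination: Z_total = R + L = 1030 + j1.119 Ω = 1030∠0.1° Ω.
Step 4 — Source phasor: V = 125∠-173.3° V = -124.1 - j14.58 V.
Step 5 — Ohm's law: I = V / Z_total = (-124.1 - j14.58) / (1030 + j1.119) = -0.1205 - j0.01403 A.
Step 6 — Convert to polar: |I| = 0.1214 A, ∠I = -173.4°.

I = 0.1214∠-173.4° A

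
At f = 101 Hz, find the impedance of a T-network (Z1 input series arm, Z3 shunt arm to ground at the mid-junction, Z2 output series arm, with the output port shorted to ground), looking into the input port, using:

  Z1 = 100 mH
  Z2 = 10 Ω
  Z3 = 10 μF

Step 1 — Angular frequency: ω = 2π·f = 2π·101 = 634.6 rad/s.
Step 2 — Component impedances:
  Z1: Z = jωL = j·634.6·0.1 = 0 + j63.46 Ω
  Z2: Z = R = 10 Ω
  Z3: Z = 1/(jωC) = -j/(ω·C) = 0 - j157.6 Ω
Step 3 — With the output port shorted to ground, the output series arm Z2 runs from the junction to ground; the shunt arm Z3 also runs from the junction to ground. They appear in parallel: Z3 || Z2 = 9.96 - j0.6321 Ω.
Step 4 — Series with input arm Z1: Z_in = Z1 + (Z3 || Z2) = 9.96 + j62.83 Ω = 63.61∠81.0° Ω.

Z = 9.96 + j62.83 Ω = 63.61∠81.0° Ω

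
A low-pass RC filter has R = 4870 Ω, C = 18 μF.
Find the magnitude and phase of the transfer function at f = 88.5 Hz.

Step 1 — Angular frequency: ω = 2π·88.5 = 556.1 rad/s.
Step 2 — Transfer function: H(jω) = 1/(1 + jωRC).
Step 3 — Denominator: 1 + jωRC = 1 + j·556.1·4870·1.8e-05 = 1 + j48.74.
Step 4 — H = 0.0004207 - j0.02051.
Step 5 — Magnitude: |H| = 0.02051 (-33.8 dB); phase: φ = -88.8°.

|H| = 0.02051 (-33.8 dB), φ = -88.8°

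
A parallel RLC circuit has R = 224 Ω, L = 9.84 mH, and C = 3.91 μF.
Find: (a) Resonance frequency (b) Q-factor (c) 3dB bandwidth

Step 1 — Resonance: ω₀ = 1/√(LC) = 1/√(0.00984·3.91e-06) = 5098 rad/s.
Step 2 — f₀ = ω₀/(2π) = 811.4 Hz.
Step 3 — Parallel Q: Q = R/(ω₀L) = 224/(5098·0.00984) = 4.465.
Step 4 — Bandwidth: Δω = ω₀/Q = 1142 rad/s; BW = Δω/(2π) = 181.7 Hz.

(a) f₀ = 811.4 Hz  (b) Q = 4.465  (c) BW = 181.7 Hz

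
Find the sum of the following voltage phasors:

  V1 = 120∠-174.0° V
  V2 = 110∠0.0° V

Step 1 — Convert each phasor to rectangular form:
  V1 = 120·(cos(-174.0°) + j·sin(-174.0°)) = -119.3 - j12.54 V
  V2 = 110·(cos(0.0°) + j·sin(0.0°)) = 110 V
Step 2 — Sum components: V_total = -9.343 - j12.54 V.
Step 3 — Convert to polar: |V_total| = 15.64 V, ∠V_total = -126.7°.

V_total = 15.64∠-126.7° V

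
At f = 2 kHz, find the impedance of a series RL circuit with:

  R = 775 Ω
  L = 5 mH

Step 1 — Angular frequency: ω = 2π·f = 2π·2000 = 1.257e+04 rad/s.
Step 2 — Component impedances:
  R: Z = R = 775 Ω
  L: Z = jωL = j·1.257e+04·0.005 = 0 + j62.83 Ω
Step 3 — Series combination: Z_total = R + L = 775 + j62.83 Ω = 777.5∠4.6° Ω.

Z = 775 + j62.83 Ω = 777.5∠4.6° Ω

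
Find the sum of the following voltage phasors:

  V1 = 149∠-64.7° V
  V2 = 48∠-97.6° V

Step 1 — Convert each phasor to rectangular form:
  V1 = 149·(cos(-64.7°) + j·sin(-64.7°)) = 63.68 - j134.7 V
  V2 = 48·(cos(-97.6°) + j·sin(-97.6°)) = -6.348 - j47.58 V
Step 2 — Sum components: V_total = 57.33 - j182.3 V.
Step 3 — Convert to polar: |V_total| = 191.1 V, ∠V_total = -72.5°.

V_total = 191.1∠-72.5° V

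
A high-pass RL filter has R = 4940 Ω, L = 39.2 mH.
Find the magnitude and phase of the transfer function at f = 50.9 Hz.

Step 1 — Angular frequency: ω = 2π·50.9 = 319.8 rad/s.
Step 2 — Transfer function: H(jω) = jωL/(R + jωL).
Step 3 — Numerator jωL = j·12.54; denominator R + jωL = 4940 + j12.54.
Step 4 — H = 6.44e-06 + j0.002538.
Step 5 — Magnitude: |H| = 0.002538 (-51.9 dB); phase: φ = 89.9°.

|H| = 0.002538 (-51.9 dB), φ = 89.9°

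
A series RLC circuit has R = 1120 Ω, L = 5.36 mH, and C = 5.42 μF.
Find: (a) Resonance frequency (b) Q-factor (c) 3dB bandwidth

Step 1 — Resonance: ω₀ = 1/√(LC) = 1/√(0.00536·5.42e-06) = 5867 rad/s.
Step 2 — f₀ = ω₀/(2π) = 933.8 Hz.
Step 3 — Series Q: Q = ω₀L/R = 5867·0.00536/1120 = 0.02808.
Step 4 — Bandwidth: Δω = ω₀/Q = 2.09e+05 rad/s; BW = Δω/(2π) = 3.326e+04 Hz.

(a) f₀ = 933.8 Hz  (b) Q = 0.02808  (c) BW = 3.326e+04 Hz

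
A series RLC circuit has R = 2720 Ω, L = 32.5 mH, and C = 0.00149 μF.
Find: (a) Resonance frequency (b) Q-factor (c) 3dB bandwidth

Step 1 — Resonance: ω₀ = 1/√(LC) = 1/√(0.0325·1.49e-09) = 1.437e+05 rad/s.
Step 2 — f₀ = ω₀/(2π) = 2.287e+04 Hz.
Step 3 — Series Q: Q = ω₀L/R = 1.437e+05·0.0325/2720 = 1.717.
Step 4 — Bandwidth: Δω = ω₀/Q = 8.369e+04 rad/s; BW = Δω/(2π) = 1.332e+04 Hz.

(a) f₀ = 2.287e+04 Hz  (b) Q = 1.717  (c) BW = 1.332e+04 Hz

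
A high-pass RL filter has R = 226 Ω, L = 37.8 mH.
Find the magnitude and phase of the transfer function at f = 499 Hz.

Step 1 — Angular frequency: ω = 2π·499 = 3135 rad/s.
Step 2 — Transfer function: H(jω) = jωL/(R + jωL).
Step 3 — Numerator jωL = j·118.5; denominator R + jωL = 226 + j118.5.
Step 4 — H = 0.2157 + j0.4113.
Step 5 — Magnitude: |H| = 0.4644 (-6.7 dB); phase: φ = 62.3°.

|H| = 0.4644 (-6.7 dB), φ = 62.3°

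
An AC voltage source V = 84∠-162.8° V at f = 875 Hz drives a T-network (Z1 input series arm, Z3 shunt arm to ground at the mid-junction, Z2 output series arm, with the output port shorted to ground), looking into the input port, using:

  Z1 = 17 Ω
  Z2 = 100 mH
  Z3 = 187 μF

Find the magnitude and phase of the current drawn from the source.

Step 1 — Angular frequency: ω = 2π·f = 2π·875 = 5498 rad/s.
Step 2 — Component impedances:
  Z1: Z = R = 17 Ω
  Z2: Z = jωL = j·5498·0.1 = 0 + j549.8 Ω
  Z3: Z = 1/(jωC) = -j/(ω·C) = 0 - j0.9727 Ω
Step 3 — With the output port shorted to ground, the output series arm Z2 runs from the junction to ground; the shunt arm Z3 also runs from the junction to ground. They appear in parallel: Z3 || Z2 = 0 - j0.9744 Ω.
Step 4 — Series with input arm Z1: Z_in = Z1 + (Z3 || Z2) = 17 - j0.9744 Ω = 17.03∠-3.3° Ω.
Step 5 — Source phasor: V = 84∠-162.8° V = -80.24 - j24.84 V.
Step 6 — Ohm's law: I = V / Z_total = (-80.24 - j24.84) / (17 - j0.9744) = -4.621 - j1.726 A.
Step 7 — Convert to polar: |I| = 4.933 A, ∠I = -159.5°.

I = 4.933∠-159.5° A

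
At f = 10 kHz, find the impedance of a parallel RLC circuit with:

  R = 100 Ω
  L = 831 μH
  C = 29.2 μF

Step 1 — Angular frequency: ω = 2π·f = 2π·1e+04 = 6.283e+04 rad/s.
Step 2 — Component impedances:
  R: Z = R = 100 Ω
  L: Z = jωL = j·6.283e+04·0.000831 = 0 + j52.21 Ω
  C: Z = 1/(jωC) = -j/(ω·C) = 0 - j0.5451 Ω
Step 3 — Parallel combination: 1/Z_total = 1/R + 1/L + 1/C; Z_total = 0.003034 - j0.5508 Ω = 0.5508∠-89.7° Ω.

Z = 0.003034 - j0.5508 Ω = 0.5508∠-89.7° Ω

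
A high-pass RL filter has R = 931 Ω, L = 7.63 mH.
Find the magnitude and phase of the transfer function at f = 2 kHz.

Step 1 — Angular frequency: ω = 2π·2000 = 1.257e+04 rad/s.
Step 2 — Transfer function: H(jω) = jωL/(R + jωL).
Step 3 — Numerator jωL = j·95.88; denominator R + jωL = 931 + j95.88.
Step 4 — H = 0.0105 + j0.1019.
Step 5 — Magnitude: |H| = 0.1024 (-19.8 dB); phase: φ = 84.1°.

|H| = 0.1024 (-19.8 dB), φ = 84.1°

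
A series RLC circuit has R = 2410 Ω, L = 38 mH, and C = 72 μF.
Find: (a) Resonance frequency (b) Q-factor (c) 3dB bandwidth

Step 1 — Resonance: ω₀ = 1/√(LC) = 1/√(0.038·7.2e-05) = 604.6 rad/s.
Step 2 — f₀ = ω₀/(2π) = 96.22 Hz.
Step 3 — Series Q: Q = ω₀L/R = 604.6·0.038/2410 = 0.009533.
Step 4 — Bandwidth: Δω = ω₀/Q = 6.342e+04 rad/s; BW = Δω/(2π) = 1.009e+04 Hz.

(a) f₀ = 96.22 Hz  (b) Q = 0.009533  (c) BW = 1.009e+04 Hz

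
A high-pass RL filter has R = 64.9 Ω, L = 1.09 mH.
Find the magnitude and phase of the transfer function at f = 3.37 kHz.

Step 1 — Angular frequency: ω = 2π·3370 = 2.117e+04 rad/s.
Step 2 — Transfer function: H(jω) = jωL/(R + jωL).
Step 3 — Numerator jωL = j·23.08; denominator R + jωL = 64.9 + j23.08.
Step 4 — H = 0.1123 + j0.3157.
Step 5 — Magnitude: |H| = 0.3351 (-9.5 dB); phase: φ = 70.4°.

|H| = 0.3351 (-9.5 dB), φ = 70.4°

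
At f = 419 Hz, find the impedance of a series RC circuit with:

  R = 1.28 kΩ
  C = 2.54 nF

Step 1 — Angular frequency: ω = 2π·f = 2π·419 = 2633 rad/s.
Step 2 — Component impedances:
  R: Z = R = 1280 Ω
  C: Z = 1/(jωC) = -j/(ω·C) = 0 - j1.495e+05 Ω
Step 3 — Series combination: Z_total = R + C = 1280 - j1.495e+05 Ω = 1.496e+05∠-89.5° Ω.

Z = 1280 - j1.495e+05 Ω = 1.496e+05∠-89.5° Ω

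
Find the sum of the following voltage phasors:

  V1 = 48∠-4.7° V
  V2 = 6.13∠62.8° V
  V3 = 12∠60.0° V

Step 1 — Convert each phasor to rectangular form:
  V1 = 48·(cos(-4.7°) + j·sin(-4.7°)) = 47.84 - j3.933 V
  V2 = 6.13·(cos(62.8°) + j·sin(62.8°)) = 2.802 + j5.452 V
  V3 = 12·(cos(60.0°) + j·sin(60.0°)) = 6 + j10.39 V
Step 2 — Sum components: V_total = 56.64 + j11.91 V.
Step 3 — Convert to polar: |V_total| = 57.88 V, ∠V_total = 11.9°.

V_total = 57.88∠11.9° V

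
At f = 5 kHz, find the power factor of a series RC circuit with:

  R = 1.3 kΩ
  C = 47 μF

Step 1 — Angular frequency: ω = 2π·f = 2π·5000 = 3.142e+04 rad/s.
Step 2 — Component impedances:
  R: Z = R = 1300 Ω
  C: Z = 1/(jωC) = -j/(ω·C) = 0 - j0.6773 Ω
Step 3 — Series combination: Z_total = R + C = 1300 - j0.6773 Ω = 1300∠-0.0° Ω.
Step 4 — Power factor: PF = cos(φ) = Re(Z)/|Z| = 1300/1300 = 1.
Step 5 — Type: Im(Z) = -0.6773 ⇒ leading (phase φ = -0.0°).

PF = 1 (leading, φ = -0.0°)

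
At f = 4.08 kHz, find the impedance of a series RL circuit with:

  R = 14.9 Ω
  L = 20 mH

Step 1 — Angular frequency: ω = 2π·f = 2π·4080 = 2.564e+04 rad/s.
Step 2 — Component impedances:
  R: Z = R = 14.9 Ω
  L: Z = jωL = j·2.564e+04·0.02 = 0 + j512.7 Ω
Step 3 — Series combination: Z_total = R + L = 14.9 + j512.7 Ω = 512.9∠88.3° Ω.

Z = 14.9 + j512.7 Ω = 512.9∠88.3° Ω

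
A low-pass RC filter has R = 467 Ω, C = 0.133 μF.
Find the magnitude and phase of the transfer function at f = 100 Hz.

Step 1 — Angular frequency: ω = 2π·100 = 628.3 rad/s.
Step 2 — Transfer function: H(jω) = 1/(1 + jωRC).
Step 3 — Denominator: 1 + jωRC = 1 + j·628.3·467·1.33e-07 = 1 + j0.03903.
Step 4 — H = 0.9985 - j0.03897.
Step 5 — Magnitude: |H| = 0.9992 (-0.0 dB); phase: φ = -2.2°.

|H| = 0.9992 (-0.0 dB), φ = -2.2°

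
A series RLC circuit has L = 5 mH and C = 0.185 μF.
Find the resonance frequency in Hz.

Step 1 — Resonance condition Im(Z)=0 gives ω₀ = 1/√(LC).
Step 2 — ω₀ = 1/√(0.005·1.85e-07) = 3.288e+04 rad/s.
Step 3 — f₀ = ω₀/(2π) = 5233 Hz.

f₀ = 5233 Hz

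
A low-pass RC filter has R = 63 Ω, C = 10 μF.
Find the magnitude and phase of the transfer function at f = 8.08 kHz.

Step 1 — Angular frequency: ω = 2π·8080 = 5.077e+04 rad/s.
Step 2 — Transfer function: H(jω) = 1/(1 + jωRC).
Step 3 — Denominator: 1 + jωRC = 1 + j·5.077e+04·63·1e-05 = 1 + j31.98.
Step 4 — H = 0.0009766 - j0.03124.
Step 5 — Magnitude: |H| = 0.03125 (-30.1 dB); phase: φ = -88.2°.

|H| = 0.03125 (-30.1 dB), φ = -88.2°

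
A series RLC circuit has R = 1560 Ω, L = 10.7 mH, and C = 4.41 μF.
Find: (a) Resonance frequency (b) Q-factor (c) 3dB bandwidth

Step 1 — Resonance: ω₀ = 1/√(LC) = 1/√(0.0107·4.41e-06) = 4604 rad/s.
Step 2 — f₀ = ω₀/(2π) = 732.7 Hz.
Step 3 — Series Q: Q = ω₀L/R = 4604·0.0107/1560 = 0.03158.
Step 4 — Bandwidth: Δω = ω₀/Q = 1.458e+05 rad/s; BW = Δω/(2π) = 2.32e+04 Hz.

(a) f₀ = 732.7 Hz  (b) Q = 0.03158  (c) BW = 2.32e+04 Hz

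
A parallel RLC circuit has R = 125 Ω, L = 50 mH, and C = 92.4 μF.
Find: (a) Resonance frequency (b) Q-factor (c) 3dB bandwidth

Step 1 — Resonance: ω₀ = 1/√(LC) = 1/√(0.05·9.24e-05) = 465.2 rad/s.
Step 2 — f₀ = ω₀/(2π) = 74.05 Hz.
Step 3 — Parallel Q: Q = R/(ω₀L) = 125/(465.2·0.05) = 5.374.
Step 4 — Bandwidth: Δω = ω₀/Q = 86.58 rad/s; BW = Δω/(2π) = 13.78 Hz.

(a) f₀ = 74.05 Hz  (b) Q = 5.374  (c) BW = 13.78 Hz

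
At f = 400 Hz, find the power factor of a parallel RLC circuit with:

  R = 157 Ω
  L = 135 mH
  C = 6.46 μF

Step 1 — Angular frequency: ω = 2π·f = 2π·400 = 2513 rad/s.
Step 2 — Component impedances:
  R: Z = R = 157 Ω
  L: Z = jωL = j·2513·0.135 = 0 + j339.3 Ω
  C: Z = 1/(jωC) = -j/(ω·C) = 0 - j61.59 Ω
Step 3 — Parallel combination: 1/Z_total = 1/R + 1/L + 1/C; Z_total = 29.33 - j61.19 Ω = 67.86∠-64.4° Ω.
Step 4 — Power factor: PF = cos(φ) = Re(Z)/|Z| = 29.33/67.86 = 0.4322.
Step 5 — Type: Im(Z) = -61.19 ⇒ leading (phase φ = -64.4°).

PF = 0.4322 (leading, φ = -64.4°)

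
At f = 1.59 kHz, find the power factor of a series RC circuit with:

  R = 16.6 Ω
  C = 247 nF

Step 1 — Angular frequency: ω = 2π·f = 2π·1590 = 9990 rad/s.
Step 2 — Component impedances:
  R: Z = R = 16.6 Ω
  C: Z = 1/(jωC) = -j/(ω·C) = 0 - j405.3 Ω
Step 3 — Series combination: Z_total = R + C = 16.6 - j405.3 Ω = 405.6∠-87.7° Ω.
Step 4 — Power factor: PF = cos(φ) = Re(Z)/|Z| = 16.6/405.6 = 0.04093.
Step 5 — Type: Im(Z) = -405.3 ⇒ leading (phase φ = -87.7°).

PF = 0.04093 (leading, φ = -87.7°)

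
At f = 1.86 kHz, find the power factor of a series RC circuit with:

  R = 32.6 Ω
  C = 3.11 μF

Step 1 — Angular frequency: ω = 2π·f = 2π·1860 = 1.169e+04 rad/s.
Step 2 — Component impedances:
  R: Z = R = 32.6 Ω
  C: Z = 1/(jωC) = -j/(ω·C) = 0 - j27.51 Ω
Step 3 — Series combination: Z_total = R + C = 32.6 - j27.51 Ω = 42.66∠-40.2° Ω.
Step 4 — Power factor: PF = cos(φ) = Re(Z)/|Z| = 32.6/42.66 = 0.7642.
Step 5 — Type: Im(Z) = -27.51 ⇒ leading (phase φ = -40.2°).

PF = 0.7642 (leading, φ = -40.2°)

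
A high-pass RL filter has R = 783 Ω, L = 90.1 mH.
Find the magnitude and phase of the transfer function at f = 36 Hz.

Step 1 — Angular frequency: ω = 2π·36 = 226.2 rad/s.
Step 2 — Transfer function: H(jω) = jωL/(R + jωL).
Step 3 — Numerator jωL = j·20.38; denominator R + jωL = 783 + j20.38.
Step 4 — H = 0.000677 + j0.02601.
Step 5 — Magnitude: |H| = 0.02602 (-31.7 dB); phase: φ = 88.5°.

|H| = 0.02602 (-31.7 dB), φ = 88.5°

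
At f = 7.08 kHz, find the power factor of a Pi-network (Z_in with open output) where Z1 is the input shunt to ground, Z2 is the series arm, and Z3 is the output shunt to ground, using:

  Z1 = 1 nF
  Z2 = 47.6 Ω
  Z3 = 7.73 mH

Step 1 — Angular frequency: ω = 2π·f = 2π·7080 = 4.448e+04 rad/s.
Step 2 — Component impedances:
  Z1: Z = 1/(jωC) = -j/(ω·C) = 0 - j2.248e+04 Ω
  Z2: Z = R = 47.6 Ω
  Z3: Z = jωL = j·4.448e+04·0.00773 = 0 + j343.9 Ω
Step 3 — With open output, the series arm Z2 and the output shunt Z3 appear in series to ground: Z2 + Z3 = 47.6 + j343.9 Ω.
Step 4 — Parallel with input shunt Z1: Z_in = Z1 || (Z2 + Z3) = 49.09 + j349.1 Ω = 352.5∠82.0° Ω.
Step 5 — Power factor: PF = cos(φ) = Re(Z)/|Z| = 49.09/352.54 = 0.1392.
Step 6 — Type: Im(Z) = 349.1 ⇒ lagging (phase φ = 82.0°).

PF = 0.1392 (lagging, φ = 82.0°)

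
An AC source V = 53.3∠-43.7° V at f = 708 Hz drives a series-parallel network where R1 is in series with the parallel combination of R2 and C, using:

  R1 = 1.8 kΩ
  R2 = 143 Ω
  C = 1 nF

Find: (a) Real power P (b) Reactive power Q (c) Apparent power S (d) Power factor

Step 1 — Angular frequency: ω = 2π·f = 2π·708 = 4448 rad/s.
Step 2 — Component impedances:
  R1: Z = R = 1800 Ω
  R2: Z = R = 143 Ω
  C: Z = 1/(jωC) = -j/(ω·C) = 0 - j2.248e+05 Ω
Step 3 — Parallel branch: R2 || C = 1/(1/R2 + 1/C) = 143 - j0.09097 Ω.
Step 4 — Series with R1: Z_total = R1 + (R2 || C) = 1943 - j0.09097 Ω = 1943∠-0.0° Ω.
Step 5 — Source phasor: V = 53.3∠-43.7° V = 38.53 - j36.82 V.
Step 6 — Current: I = V / Z = 0.01983 - j0.01895 A = 0.02743∠-43.7° A.
Step 7 — Complex power: S = V·I* = 1.462 - j6.845e-05 VA.
Step 8 — Real power: P = Re(S) = 1.462 W.
Step 9 — Reactive power: Q = Im(S) = -6.845e-05 VAR.
Step 10 — Apparent power: |S| = 1.462 VA.
Step 11 — Power factor: PF = P/|S| = 1 (leading).

(a) P = 1.462 W  (b) Q = -6.845e-05 VAR  (c) S = 1.462 VA  (d) PF = 1 (leading)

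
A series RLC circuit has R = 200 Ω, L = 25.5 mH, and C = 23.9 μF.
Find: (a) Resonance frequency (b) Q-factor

Step 1 — Resonance condition Im(Z)=0 gives ω₀ = 1/√(LC).
Step 2 — ω₀ = 1/√(0.0255·2.39e-05) = 1281 rad/s.
Step 3 — f₀ = ω₀/(2π) = 203.9 Hz.
Step 4 — Series Q: Q = ω₀L/R = 1281·0.0255/200 = 0.1633.

(a) f₀ = 203.9 Hz  (b) Q = 0.1633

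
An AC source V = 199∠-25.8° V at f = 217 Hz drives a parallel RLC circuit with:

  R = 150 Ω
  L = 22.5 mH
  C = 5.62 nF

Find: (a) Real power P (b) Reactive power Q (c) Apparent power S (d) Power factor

Step 1 — Angular frequency: ω = 2π·f = 2π·217 = 1363 rad/s.
Step 2 — Component impedances:
  R: Z = R = 150 Ω
  L: Z = jωL = j·1363·0.0225 = 0 + j30.68 Ω
  C: Z = 1/(jωC) = -j/(ω·C) = 0 - j1.305e+05 Ω
Step 3 — Parallel combination: 1/Z_total = 1/R + 1/L + 1/C; Z_total = 6.025 + j29.45 Ω = 30.06∠78.4° Ω.
Step 4 — Source phasor: V = 199∠-25.8° V = 179.2 - j86.61 V.
Step 5 — Current: I = V / Z = -1.628 - j6.416 A = 6.62∠-104.2° A.
Step 6 — Complex power: S = V·I* = 264 + j1291 VA.
Step 7 — Real power: P = Re(S) = 264 W.
Step 8 — Reactive power: Q = Im(S) = 1291 VAR.
Step 9 — Apparent power: |S| = 1317 VA.
Step 10 — Power factor: PF = P/|S| = 0.2004 (lagging).

(a) P = 264 W  (b) Q = 1291 VAR  (c) S = 1317 VA  (d) PF = 0.2004 (lagging)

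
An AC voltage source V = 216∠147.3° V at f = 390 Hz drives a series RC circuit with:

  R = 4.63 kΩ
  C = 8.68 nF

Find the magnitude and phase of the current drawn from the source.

Step 1 — Angular frequency: ω = 2π·f = 2π·390 = 2450 rad/s.
Step 2 — Component impedances:
  R: Z = R = 4630 Ω
  C: Z = 1/(jωC) = -j/(ω·C) = 0 - j4.701e+04 Ω
Step 3 — Series combination: Z_total = R + C = 4630 - j4.701e+04 Ω = 4.724e+04∠-84.4° Ω.
Step 4 — Source phasor: V = 216∠147.3° V = -181.8 + j116.7 V.
Step 5 — Ohm's law: I = V / Z_total = (-181.8 + j116.7) / (4630 - j4.701e+04) = -0.002835 - j0.003587 A.
Step 6 — Convert to polar: |I| = 0.004572 A, ∠I = -128.3°.

I = 0.004572∠-128.3° A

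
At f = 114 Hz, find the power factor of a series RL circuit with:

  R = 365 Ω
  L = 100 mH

Step 1 — Angular frequency: ω = 2π·f = 2π·114 = 716.3 rad/s.
Step 2 — Component impedances:
  R: Z = R = 365 Ω
  L: Z = jωL = j·716.3·0.1 = 0 + j71.63 Ω
Step 3 — Series combination: Z_total = R + L = 365 + j71.63 Ω = 372∠11.1° Ω.
Step 4 — Power factor: PF = cos(φ) = Re(Z)/|Z| = 365/371.96 = 0.9813.
Step 5 — Type: Im(Z) = 71.63 ⇒ lagging (phase φ = 11.1°).

PF = 0.9813 (lagging, φ = 11.1°)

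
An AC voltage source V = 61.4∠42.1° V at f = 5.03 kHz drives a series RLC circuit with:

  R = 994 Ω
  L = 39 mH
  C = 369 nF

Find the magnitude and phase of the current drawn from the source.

Step 1 — Angular frequency: ω = 2π·f = 2π·5030 = 3.16e+04 rad/s.
Step 2 — Component impedances:
  R: Z = R = 994 Ω
  L: Z = jωL = j·3.16e+04·0.039 = 0 + j1233 Ω
  C: Z = 1/(jωC) = -j/(ω·C) = 0 - j85.75 Ω
Step 3 — Series combination: Z_total = R + L + C = 994 + j1147 Ω = 1518∠49.1° Ω.
Step 4 — Source phasor: V = 61.4∠42.1° V = 45.56 + j41.16 V.
Step 5 — Ohm's law: I = V / Z_total = (45.56 + j41.16) / (994 + j1147) = 0.04016 - j0.004919 A.
Step 6 — Convert to polar: |I| = 0.04046 A, ∠I = -7.0°.

I = 0.04046∠-7.0° A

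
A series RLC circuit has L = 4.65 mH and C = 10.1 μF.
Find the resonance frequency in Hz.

Step 1 — Resonance condition Im(Z)=0 gives ω₀ = 1/√(LC).
Step 2 — ω₀ = 1/√(0.00465·1.01e-05) = 4614 rad/s.
Step 3 — f₀ = ω₀/(2π) = 734.4 Hz.

f₀ = 734.4 Hz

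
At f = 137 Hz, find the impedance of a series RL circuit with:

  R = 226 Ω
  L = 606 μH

Step 1 — Angular frequency: ω = 2π·f = 2π·137 = 860.8 rad/s.
Step 2 — Component impedances:
  R: Z = R = 226 Ω
  L: Z = jωL = j·860.8·0.000606 = 0 + j0.5216 Ω
Step 3 — Series combination: Z_total = R + L = 226 + j0.5216 Ω = 226∠0.1° Ω.

Z = 226 + j0.5216 Ω = 226∠0.1° Ω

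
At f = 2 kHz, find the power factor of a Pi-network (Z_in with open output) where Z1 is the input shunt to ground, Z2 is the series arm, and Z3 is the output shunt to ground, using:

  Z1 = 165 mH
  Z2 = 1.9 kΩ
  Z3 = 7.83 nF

Step 1 — Angular frequency: ω = 2π·f = 2π·2000 = 1.257e+04 rad/s.
Step 2 — Component impedances:
  Z1: Z = jωL = j·1.257e+04·0.165 = 0 + j2073 Ω
  Z2: Z = R = 1900 Ω
  Z3: Z = 1/(jωC) = -j/(ω·C) = 0 - j1.016e+04 Ω
Step 3 — With open output, the series arm Z2 and the output shunt Z3 appear in series to ground: Z2 + Z3 = 1900 - j1.016e+04 Ω.
Step 4 — Parallel with input shunt Z1: Z_in = Z1 || (Z2 + Z3) = 118.3 + j2577 Ω = 2580∠87.4° Ω.
Step 5 — Power factor: PF = cos(φ) = Re(Z)/|Z| = 118.3/2580 = 0.04585.
Step 6 — Type: Im(Z) = 2577 ⇒ lagging (phase φ = 87.4°).

PF = 0.04585 (lagging, φ = 87.4°)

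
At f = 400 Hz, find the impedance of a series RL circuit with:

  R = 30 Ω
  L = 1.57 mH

Step 1 — Angular frequency: ω = 2π·f = 2π·400 = 2513 rad/s.
Step 2 — Component impedances:
  R: Z = R = 30 Ω
  L: Z = jωL = j·2513·0.00157 = 0 + j3.946 Ω
Step 3 — Series combination: Z_total = R + L = 30 + j3.946 Ω = 30.26∠7.5° Ω.

Z = 30 + j3.946 Ω = 30.26∠7.5° Ω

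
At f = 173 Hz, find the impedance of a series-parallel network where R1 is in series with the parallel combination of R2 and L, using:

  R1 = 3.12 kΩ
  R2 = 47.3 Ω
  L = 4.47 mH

Step 1 — Angular frequency: ω = 2π·f = 2π·173 = 1087 rad/s.
Step 2 — Component impedances:
  R1: Z = R = 3120 Ω
  R2: Z = R = 47.3 Ω
  L: Z = jωL = j·1087·0.00447 = 0 + j4.859 Ω
Step 3 — Parallel branch: R2 || L = 1/(1/R2 + 1/L) = 0.4939 + j4.808 Ω.
Step 4 — Series with R1: Z_total = R1 + (R2 || L) = 3120 + j4.808 Ω = 3120∠0.1° Ω.

Z = 3120 + j4.808 Ω = 3120∠0.1° Ω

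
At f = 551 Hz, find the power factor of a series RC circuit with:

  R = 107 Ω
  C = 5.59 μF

Step 1 — Angular frequency: ω = 2π·f = 2π·551 = 3462 rad/s.
Step 2 — Component impedances:
  R: Z = R = 107 Ω
  C: Z = 1/(jωC) = -j/(ω·C) = 0 - j51.67 Ω
Step 3 — Series combination: Z_total = R + C = 107 - j51.67 Ω = 118.8∠-25.8° Ω.
Step 4 — Power factor: PF = cos(φ) = Re(Z)/|Z| = 107/118.82 = 0.9005.
Step 5 — Type: Im(Z) = -51.67 ⇒ leading (phase φ = -25.8°).

PF = 0.9005 (leading, φ = -25.8°)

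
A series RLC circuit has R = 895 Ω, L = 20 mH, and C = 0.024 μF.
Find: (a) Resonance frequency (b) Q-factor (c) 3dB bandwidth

Step 1 — Resonance: ω₀ = 1/√(LC) = 1/√(0.02·2.4e-08) = 4.564e+04 rad/s.
Step 2 — f₀ = ω₀/(2π) = 7264 Hz.
Step 3 — Series Q: Q = ω₀L/R = 4.564e+04·0.02/895 = 1.02.
Step 4 — Bandwidth: Δω = ω₀/Q = 4.475e+04 rad/s; BW = Δω/(2π) = 7122 Hz.

(a) f₀ = 7264 Hz  (b) Q = 1.02  (c) BW = 7122 Hz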